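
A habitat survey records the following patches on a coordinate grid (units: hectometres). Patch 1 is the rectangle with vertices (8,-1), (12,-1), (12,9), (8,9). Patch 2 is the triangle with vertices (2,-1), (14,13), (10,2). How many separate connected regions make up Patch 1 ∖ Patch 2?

2

Patch 1 ∖ Patch 2 splits into 2 disjoint pieces (area 16.75, area 3.8571).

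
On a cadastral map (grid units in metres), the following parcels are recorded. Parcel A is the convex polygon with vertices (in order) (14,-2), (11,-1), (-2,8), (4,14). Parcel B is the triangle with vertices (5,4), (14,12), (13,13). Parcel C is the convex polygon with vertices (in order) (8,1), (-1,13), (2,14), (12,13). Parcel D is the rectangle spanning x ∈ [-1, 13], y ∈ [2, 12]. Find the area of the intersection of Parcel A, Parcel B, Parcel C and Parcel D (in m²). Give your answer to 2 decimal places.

1.21

The intersection is the polygon with vertices (5.407,4.458), (8.083,7.468), (8.375,7), (5.45,4.4).
By the shoelace formula its area is 1.21.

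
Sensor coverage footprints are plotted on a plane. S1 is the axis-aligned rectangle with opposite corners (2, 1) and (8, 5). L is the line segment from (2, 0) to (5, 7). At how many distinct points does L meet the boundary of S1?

2

The segment meets the boundary at (4.143,5), (2.429,1).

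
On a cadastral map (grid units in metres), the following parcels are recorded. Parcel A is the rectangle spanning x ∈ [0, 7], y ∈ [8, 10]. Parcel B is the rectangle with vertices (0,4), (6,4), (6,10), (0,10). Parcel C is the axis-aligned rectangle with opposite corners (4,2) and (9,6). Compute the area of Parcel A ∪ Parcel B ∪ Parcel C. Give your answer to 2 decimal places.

54.00

By inclusion–exclusion:
Individual areas: |Parcel A| = 14, |Parcel B| = 36, |Parcel C| = 20.
|Parcel A∩Parcel B|: x∈[0,6], y∈[8,10] → 6·2 = 12.
|Parcel A∩Parcel C| = 0 (no overlap).
|Parcel B∩Parcel C|: x∈[4,6], y∈[4,6] → 2·2 = 4.
|Parcel A∩Parcel B∩Parcel C| = 0.
|Parcel A ∪ Parcel B ∪ Parcel C| = 70 − 16 + 0 = 54.00.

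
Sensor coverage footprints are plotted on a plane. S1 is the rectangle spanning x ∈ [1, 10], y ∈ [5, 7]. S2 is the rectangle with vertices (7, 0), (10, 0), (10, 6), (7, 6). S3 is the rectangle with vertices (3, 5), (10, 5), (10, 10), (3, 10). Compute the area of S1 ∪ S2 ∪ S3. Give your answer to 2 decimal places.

By inclusion–exclusion:
Individual areas: |S1| = 18, |S2| = 18, |S3| = 35.
|S1∩S2|: x∈[7,10], y∈[5,6] → 3·1 = 3.
|S1∩S3|: x∈[3,10], y∈[5,7] → 7·2 = 14.
|S2∩S3|: x∈[7,10], y∈[5,6] → 3·1 = 3.
|S1∩S2∩S3| = 3.
|S1 ∪ S2 ∪ S3| = 71 − 20 + 3 = 54.00.

54.00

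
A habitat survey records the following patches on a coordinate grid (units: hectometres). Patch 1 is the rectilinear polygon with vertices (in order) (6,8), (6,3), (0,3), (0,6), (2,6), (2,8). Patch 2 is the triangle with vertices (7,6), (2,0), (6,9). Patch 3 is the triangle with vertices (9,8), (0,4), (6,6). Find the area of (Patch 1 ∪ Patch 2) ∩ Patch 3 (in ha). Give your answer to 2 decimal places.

The region (Patch 1 ∪ Patch 2) ∩ Patch 3 is the polygon with vertices (6.818,6.545), (6,6), (0,4), (6.677,6.968).
By the shoelace formula its area is 2.44.

2.44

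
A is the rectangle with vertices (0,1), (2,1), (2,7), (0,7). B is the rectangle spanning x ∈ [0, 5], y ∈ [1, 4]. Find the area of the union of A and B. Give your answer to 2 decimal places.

21.00

By inclusion–exclusion:
Individual areas: |A| = 12, |B| = 15.
|A∩B|: x∈[0,2], y∈[1,4] → 2·3 = 6.
|A ∪ B| = 27 − 6 = 21.00.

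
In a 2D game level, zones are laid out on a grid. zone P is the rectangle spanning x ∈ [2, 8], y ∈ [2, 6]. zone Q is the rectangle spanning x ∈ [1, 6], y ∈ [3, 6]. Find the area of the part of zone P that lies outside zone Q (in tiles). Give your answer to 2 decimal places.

|zone P∩zone Q|: x∈[2,6], y∈[3,6] → 4·3 = 12.
|zone P| = 24.
|zone P ∖ zone Q| = |zone P| − |zone P∩zone Q| = 24 − 12 = 12.00.

12.00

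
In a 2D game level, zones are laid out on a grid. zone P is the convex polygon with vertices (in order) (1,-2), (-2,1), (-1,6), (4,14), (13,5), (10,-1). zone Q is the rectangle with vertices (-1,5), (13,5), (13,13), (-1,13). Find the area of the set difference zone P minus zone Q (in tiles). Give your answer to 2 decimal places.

|zone P| = 148, |zone P∩zone Q| = 64.6875.
|zone P ∖ zone Q| = |zone P| − |zone P∩zone Q| = 148 − 64.6875 = 83.31.

83.31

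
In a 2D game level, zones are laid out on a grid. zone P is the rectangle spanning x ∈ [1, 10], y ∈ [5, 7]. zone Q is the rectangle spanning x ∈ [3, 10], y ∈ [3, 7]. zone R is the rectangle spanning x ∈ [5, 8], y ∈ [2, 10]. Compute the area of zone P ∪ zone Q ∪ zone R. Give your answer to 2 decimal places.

By inclusion–exclusion:
Individual areas: |zone P| = 18, |zone Q| = 28, |zone R| = 24.
|zone P∩zone Q|: x∈[3,10], y∈[5,7] → 7·2 = 14.
|zone P∩zone R|: x∈[5,8], y∈[5,7] → 3·2 = 6.
|zone Q∩zone R|: x∈[5,8], y∈[3,7] → 3·4 = 12.
|zone P∩zone Q∩zone R| = 6.
|zone P ∪ zone Q ∪ zone R| = 70 − 32 + 6 = 44.00.

44.00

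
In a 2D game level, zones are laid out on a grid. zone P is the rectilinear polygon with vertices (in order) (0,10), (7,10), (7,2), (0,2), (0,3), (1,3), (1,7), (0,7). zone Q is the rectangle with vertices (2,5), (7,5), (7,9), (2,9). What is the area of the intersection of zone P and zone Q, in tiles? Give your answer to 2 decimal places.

20.00

The intersection is the polygon with vertices (7,5), (2,5), (2,9), (7,9).
By the shoelace formula its area is 20.00.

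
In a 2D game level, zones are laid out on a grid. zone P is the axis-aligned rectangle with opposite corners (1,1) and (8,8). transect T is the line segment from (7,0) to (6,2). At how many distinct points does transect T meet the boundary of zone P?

The segment meets the boundary at (6.5,1).

1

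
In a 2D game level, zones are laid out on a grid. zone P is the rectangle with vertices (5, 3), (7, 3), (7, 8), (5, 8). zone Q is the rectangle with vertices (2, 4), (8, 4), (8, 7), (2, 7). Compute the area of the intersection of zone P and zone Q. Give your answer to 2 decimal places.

|zone P∩zone Q|: x∈[5,7], y∈[4,7] → 2·3 = 6.

6.00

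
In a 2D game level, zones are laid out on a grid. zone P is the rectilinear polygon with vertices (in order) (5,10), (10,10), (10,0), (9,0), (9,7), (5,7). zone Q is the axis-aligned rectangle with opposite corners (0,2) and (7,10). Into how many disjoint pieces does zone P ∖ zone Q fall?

1

zone P ∖ zone Q is a single connected region.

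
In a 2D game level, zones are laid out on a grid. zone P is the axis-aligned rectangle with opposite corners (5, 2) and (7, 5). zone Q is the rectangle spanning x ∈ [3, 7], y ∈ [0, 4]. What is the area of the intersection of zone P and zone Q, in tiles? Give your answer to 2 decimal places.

|zone P∩zone Q|: x∈[5,7], y∈[2,4] → 2·2 = 4.

4.00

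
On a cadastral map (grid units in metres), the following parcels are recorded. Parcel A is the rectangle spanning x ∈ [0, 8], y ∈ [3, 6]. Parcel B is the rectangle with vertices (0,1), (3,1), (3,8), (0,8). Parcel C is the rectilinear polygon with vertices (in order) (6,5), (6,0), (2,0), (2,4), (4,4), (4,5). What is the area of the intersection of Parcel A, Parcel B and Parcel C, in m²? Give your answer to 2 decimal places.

The intersection is the polygon with vertices (3,3), (2,3), (2,4), (3,4).
By the shoelace formula its area is 1.00.

1.00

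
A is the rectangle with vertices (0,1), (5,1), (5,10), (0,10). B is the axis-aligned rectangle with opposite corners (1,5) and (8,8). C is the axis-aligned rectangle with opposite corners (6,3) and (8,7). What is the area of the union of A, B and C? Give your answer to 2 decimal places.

By inclusion–exclusion:
Individual areas: |A| = 45, |B| = 21, |C| = 8.
|A∩B|: x∈[1,5], y∈[5,8] → 4·3 = 12.
|A∩C| = 0 (no overlap).
|B∩C|: x∈[6,8], y∈[5,7] → 2·2 = 4.
|A∩B∩C| = 0.
|A ∪ B ∪ C| = 74 − 16 + 0 = 58.00.

58.00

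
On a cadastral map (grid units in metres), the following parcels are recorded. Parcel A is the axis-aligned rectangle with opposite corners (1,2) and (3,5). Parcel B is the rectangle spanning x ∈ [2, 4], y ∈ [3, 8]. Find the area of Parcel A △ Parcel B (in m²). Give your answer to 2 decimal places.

12.00

|Parcel A∩Parcel B|: x∈[2,3], y∈[3,5] → 1·2 = 2.
|Parcel A △ Parcel B| = |Parcel A| + |Parcel B| − 2·|Parcel A∩Parcel B| = 6 + 10 − 4 = 12.00.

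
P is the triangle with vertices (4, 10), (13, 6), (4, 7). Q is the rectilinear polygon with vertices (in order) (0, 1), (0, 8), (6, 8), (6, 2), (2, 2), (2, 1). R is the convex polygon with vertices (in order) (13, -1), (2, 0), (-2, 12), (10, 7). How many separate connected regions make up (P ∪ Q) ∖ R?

(P ∪ Q) ∖ R splits into 2 disjoint pieces (area 3.913, area 4.1667).

2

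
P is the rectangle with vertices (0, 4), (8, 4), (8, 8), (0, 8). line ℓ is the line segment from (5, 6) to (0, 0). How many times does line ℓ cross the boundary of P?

The segment meets the boundary at (3.333,4).

1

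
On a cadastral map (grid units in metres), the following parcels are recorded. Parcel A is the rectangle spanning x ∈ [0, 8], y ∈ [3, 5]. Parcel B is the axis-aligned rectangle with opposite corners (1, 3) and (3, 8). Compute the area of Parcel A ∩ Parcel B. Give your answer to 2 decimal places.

|Parcel A∩Parcel B|: x∈[1,3], y∈[3,5] → 2·2 = 4.

4.00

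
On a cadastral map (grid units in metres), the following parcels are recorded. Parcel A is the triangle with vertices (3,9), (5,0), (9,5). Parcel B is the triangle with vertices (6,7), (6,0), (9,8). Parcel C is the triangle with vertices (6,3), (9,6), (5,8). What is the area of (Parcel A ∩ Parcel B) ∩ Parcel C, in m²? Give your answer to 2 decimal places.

The region (Parcel A ∩ Parcel B) ∩ Parcel C is the polygon with vertices (6,7), (8.1,5.6), (7.8,4.8), (6,3).
By the shoelace formula its area is 4.65.

4.65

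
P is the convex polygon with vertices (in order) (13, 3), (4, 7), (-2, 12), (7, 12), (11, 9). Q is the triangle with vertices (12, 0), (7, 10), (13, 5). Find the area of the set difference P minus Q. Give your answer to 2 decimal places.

|P| = 60, |P∩Q| = 11.9239.
|P ∖ Q| = |P| − |P∩Q| = 60 − 11.9239 = 48.08.

48.08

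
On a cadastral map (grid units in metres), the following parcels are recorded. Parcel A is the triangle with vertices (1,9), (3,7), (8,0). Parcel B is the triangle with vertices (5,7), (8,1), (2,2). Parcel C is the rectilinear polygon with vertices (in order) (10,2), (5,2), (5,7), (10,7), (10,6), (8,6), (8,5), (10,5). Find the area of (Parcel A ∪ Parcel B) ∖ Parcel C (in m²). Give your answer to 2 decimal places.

11.38

|Parcel A ∪ Parcel B| = 17.6326.
|(Parcel A ∪ Parcel B) ∩ Parcel C| = 6.25.
|(Parcel A ∪ Parcel B) ∖ Parcel C| = 17.6326 − 6.25 = 11.38.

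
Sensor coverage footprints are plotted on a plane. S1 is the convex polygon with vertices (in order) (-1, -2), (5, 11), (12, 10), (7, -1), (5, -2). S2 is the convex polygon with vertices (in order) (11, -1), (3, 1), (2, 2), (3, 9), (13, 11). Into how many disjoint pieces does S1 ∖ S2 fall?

S1 ∖ S2 splits into 2 disjoint pieces (area 23.1006, area 4.3842).

2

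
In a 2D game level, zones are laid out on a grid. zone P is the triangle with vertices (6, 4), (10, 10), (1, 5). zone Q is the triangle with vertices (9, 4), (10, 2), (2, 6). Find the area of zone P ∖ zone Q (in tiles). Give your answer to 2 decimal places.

|zone P| = 17, |zone P∩zone Q| = 1.8962.
|zone P ∖ zone Q| = |zone P| − |zone P∩zone Q| = 17 − 1.8962 = 15.10.

15.10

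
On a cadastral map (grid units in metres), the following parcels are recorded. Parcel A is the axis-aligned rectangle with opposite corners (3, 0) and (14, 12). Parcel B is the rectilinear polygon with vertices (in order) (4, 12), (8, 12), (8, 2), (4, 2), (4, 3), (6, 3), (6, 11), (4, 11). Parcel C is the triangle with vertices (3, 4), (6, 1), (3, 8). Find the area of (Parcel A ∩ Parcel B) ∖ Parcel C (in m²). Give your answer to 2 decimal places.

|Parcel A ∩ Parcel B| = 24.
|(Parcel A ∩ Parcel B) ∩ Parcel C| = 0.8571.
|(Parcel A ∩ Parcel B) ∖ Parcel C| = 24 − 0.8571 = 23.14.

23.14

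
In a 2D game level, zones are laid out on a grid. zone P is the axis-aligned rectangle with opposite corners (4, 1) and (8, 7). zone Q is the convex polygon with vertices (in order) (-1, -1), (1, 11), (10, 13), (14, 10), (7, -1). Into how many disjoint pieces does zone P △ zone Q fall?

zone P △ zone Q is a single connected region.

1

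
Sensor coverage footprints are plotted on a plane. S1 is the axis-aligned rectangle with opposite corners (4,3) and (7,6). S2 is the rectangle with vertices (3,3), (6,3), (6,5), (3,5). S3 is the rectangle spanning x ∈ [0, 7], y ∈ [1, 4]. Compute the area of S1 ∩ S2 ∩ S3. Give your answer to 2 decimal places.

The intersection is the polygon with vertices (6,3), (4,3), (4,4), (6,4).
By the shoelace formula its area is 2.00.

2.00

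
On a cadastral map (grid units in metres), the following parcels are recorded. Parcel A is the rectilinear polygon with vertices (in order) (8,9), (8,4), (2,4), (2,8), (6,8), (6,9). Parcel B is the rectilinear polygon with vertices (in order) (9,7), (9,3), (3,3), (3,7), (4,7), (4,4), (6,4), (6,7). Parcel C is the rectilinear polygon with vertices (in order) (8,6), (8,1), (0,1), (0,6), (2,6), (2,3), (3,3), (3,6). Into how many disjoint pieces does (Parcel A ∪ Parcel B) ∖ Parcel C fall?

(Parcel A ∪ Parcel B) ∖ Parcel C is a single connected region.

1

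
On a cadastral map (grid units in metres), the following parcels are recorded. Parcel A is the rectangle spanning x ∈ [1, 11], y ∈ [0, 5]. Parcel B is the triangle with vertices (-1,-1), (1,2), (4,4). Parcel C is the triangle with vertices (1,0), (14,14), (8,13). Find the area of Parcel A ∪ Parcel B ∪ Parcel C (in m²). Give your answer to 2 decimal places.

By inclusion–exclusion:
Individual areas: |Parcel A| = 50, |Parcel B| = 2.5, |Parcel C| = 35.5.
|Parcel A∩Parcel B| = 1.5.
|Parcel A∩Parcel C| = 4.8764.
|Parcel B∩Parcel C| = 0.4033.
|Parcel A∩Parcel B∩Parcel C| = 0.4033.
|Parcel A ∪ Parcel B ∪ Parcel C| = 88 − 6.7797 + 0.4033 = 81.62.

81.62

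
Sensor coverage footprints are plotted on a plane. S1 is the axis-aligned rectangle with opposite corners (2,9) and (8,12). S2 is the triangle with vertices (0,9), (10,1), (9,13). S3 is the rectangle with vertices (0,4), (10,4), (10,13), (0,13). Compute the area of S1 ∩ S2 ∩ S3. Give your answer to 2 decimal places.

The intersection is the polygon with vertices (8,9), (2,9), (2,9.889), (6.75,12), (8,12).
By the shoelace formula its area is 12.99.

12.99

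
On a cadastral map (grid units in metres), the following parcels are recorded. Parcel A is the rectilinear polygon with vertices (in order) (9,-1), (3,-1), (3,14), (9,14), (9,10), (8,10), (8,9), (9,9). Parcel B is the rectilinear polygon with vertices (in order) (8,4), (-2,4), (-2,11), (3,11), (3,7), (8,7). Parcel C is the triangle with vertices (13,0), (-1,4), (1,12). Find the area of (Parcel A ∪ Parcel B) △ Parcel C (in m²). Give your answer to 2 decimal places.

|Parcel A ∪ Parcel B| = 124.
|(Parcel A ∪ Parcel B) ∩ Parcel C| = 51.375.
|(Parcel A ∪ Parcel B) △ Parcel C| = 124 + 60 − 102.75 = 81.25.

81.25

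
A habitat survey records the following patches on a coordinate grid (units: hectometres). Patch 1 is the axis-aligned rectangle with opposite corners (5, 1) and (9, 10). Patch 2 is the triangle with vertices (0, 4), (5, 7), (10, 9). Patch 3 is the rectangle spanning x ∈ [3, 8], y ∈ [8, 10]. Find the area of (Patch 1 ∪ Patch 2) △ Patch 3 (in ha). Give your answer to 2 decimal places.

35.30

|Patch 1 ∪ Patch 2| = 37.3.
|(Patch 1 ∪ Patch 2) ∩ Patch 3| = 6.
|(Patch 1 ∪ Patch 2) △ Patch 3| = 37.3 + 10 − 12 = 35.30.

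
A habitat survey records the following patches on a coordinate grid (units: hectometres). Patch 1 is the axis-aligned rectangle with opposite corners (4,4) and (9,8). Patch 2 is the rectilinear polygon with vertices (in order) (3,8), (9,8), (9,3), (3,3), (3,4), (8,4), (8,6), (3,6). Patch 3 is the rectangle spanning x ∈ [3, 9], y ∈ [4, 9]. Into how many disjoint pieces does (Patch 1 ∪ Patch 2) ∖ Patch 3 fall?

(Patch 1 ∪ Patch 2) ∖ Patch 3 is a single connected region.

1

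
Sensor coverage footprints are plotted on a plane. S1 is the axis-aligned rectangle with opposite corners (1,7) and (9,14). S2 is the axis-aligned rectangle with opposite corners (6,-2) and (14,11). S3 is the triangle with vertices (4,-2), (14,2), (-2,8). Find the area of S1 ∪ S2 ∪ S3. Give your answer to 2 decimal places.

185.20

By inclusion–exclusion:
Individual areas: |S1| = 56, |S2| = 104, |S3| = 62.
|S1∩S2|: x∈[6,9], y∈[7,11] → 3·4 = 12.
|S1∩S3| = 0.
|S2∩S3| = 24.8.
|S1∩S2∩S3| = 0.
|S1 ∪ S2 ∪ S3| = 222 − 36.8 + 0 = 185.20.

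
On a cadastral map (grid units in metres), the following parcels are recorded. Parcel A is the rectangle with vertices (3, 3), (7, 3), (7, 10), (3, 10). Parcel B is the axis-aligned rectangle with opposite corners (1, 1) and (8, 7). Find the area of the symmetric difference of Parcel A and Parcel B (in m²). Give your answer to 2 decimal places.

|Parcel A∩Parcel B|: x∈[3,7], y∈[3,7] → 4·4 = 16.
|Parcel A △ Parcel B| = |Parcel A| + |Parcel B| − 2·|Parcel A∩Parcel B| = 28 + 42 − 32 = 38.00.

38.00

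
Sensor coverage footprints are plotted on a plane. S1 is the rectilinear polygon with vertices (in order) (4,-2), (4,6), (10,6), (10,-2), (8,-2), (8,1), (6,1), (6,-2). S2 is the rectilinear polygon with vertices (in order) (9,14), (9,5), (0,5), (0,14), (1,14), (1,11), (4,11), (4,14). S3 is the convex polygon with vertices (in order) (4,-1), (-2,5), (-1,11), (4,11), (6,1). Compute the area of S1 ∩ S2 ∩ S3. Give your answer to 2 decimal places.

1.10

The intersection is the polygon with vertices (5,6), (5.2,5), (4,5), (4,6).
By the shoelace formula its area is 1.10.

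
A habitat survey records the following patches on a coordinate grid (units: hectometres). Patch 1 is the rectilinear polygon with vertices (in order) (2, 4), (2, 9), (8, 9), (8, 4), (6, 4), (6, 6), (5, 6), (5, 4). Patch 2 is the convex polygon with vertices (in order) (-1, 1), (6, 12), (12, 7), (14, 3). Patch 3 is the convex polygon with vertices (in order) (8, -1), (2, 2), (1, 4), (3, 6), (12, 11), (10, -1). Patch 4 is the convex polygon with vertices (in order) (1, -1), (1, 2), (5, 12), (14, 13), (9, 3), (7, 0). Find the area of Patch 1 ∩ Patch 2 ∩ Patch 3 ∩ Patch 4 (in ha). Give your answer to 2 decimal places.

16.36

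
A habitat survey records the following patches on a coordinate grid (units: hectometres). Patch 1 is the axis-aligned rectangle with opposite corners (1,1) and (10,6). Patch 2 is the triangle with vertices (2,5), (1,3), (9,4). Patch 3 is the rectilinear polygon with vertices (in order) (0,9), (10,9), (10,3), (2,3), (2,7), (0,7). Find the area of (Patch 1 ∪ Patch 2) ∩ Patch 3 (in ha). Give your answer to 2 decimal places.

24.00

The region (Patch 1 ∪ Patch 2) ∩ Patch 3 is the polygon with vertices (10,6), (10,3), (2,3), (2,6).
By the shoelace formula its area is 24.00.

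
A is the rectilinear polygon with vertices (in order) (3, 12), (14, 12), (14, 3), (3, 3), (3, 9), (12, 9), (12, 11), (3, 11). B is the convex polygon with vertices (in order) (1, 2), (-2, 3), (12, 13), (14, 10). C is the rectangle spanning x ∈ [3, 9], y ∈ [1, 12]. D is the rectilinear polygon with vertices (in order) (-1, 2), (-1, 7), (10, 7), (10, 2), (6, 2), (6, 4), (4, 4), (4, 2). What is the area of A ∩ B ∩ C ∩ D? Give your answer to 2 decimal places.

The intersection is the polygon with vertices (3,6.571), (3.6,7), (9,7), (9,6.923), (4.25,4), (4,4), (4,3.846), (3,3.231).
By the shoelace formula its area is 11.39.

11.39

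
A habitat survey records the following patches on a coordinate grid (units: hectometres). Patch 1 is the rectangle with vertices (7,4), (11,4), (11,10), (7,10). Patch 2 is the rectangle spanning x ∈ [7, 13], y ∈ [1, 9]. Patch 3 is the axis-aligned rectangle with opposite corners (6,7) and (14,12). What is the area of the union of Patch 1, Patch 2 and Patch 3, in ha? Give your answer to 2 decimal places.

By inclusion–exclusion:
Individual areas: |Patch 1| = 24, |Patch 2| = 48, |Patch 3| = 40.
|Patch 1∩Patch 2|: x∈[7,11], y∈[4,9] → 4·5 = 20.
|Patch 1∩Patch 3|: x∈[7,11], y∈[7,10] → 4·3 = 12.
|Patch 2∩Patch 3|: x∈[7,13], y∈[7,9] → 6·2 = 12.
|Patch 1∩Patch 2∩Patch 3| = 8.
|Patch 1 ∪ Patch 2 ∪ Patch 3| = 112 − 44 + 8 = 76.00.

76.00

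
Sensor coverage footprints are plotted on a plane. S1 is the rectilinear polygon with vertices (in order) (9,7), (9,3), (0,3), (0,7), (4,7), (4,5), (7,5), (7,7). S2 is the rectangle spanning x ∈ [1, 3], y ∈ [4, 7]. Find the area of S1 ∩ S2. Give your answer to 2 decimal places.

6.00

The intersection is the polygon with vertices (3,7), (3,4), (1,4), (1,7).
By the shoelace formula its area is 6.00.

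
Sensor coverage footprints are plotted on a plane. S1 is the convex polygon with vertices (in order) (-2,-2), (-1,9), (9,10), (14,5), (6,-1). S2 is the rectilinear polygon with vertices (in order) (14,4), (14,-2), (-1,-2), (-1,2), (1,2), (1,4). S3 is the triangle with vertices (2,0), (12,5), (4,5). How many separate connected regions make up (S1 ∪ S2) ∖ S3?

1

(S1 ∪ S2) ∖ S3 is a single connected region.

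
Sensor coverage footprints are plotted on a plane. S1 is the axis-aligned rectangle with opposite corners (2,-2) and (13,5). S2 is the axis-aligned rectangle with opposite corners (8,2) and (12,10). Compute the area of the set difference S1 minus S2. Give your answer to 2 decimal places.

65.00

|S1∩S2|: x∈[8,12], y∈[2,5] → 4·3 = 12.
|S1| = 77.
|S1 ∖ S2| = |S1| − |S1∩S2| = 77 − 12 = 65.00.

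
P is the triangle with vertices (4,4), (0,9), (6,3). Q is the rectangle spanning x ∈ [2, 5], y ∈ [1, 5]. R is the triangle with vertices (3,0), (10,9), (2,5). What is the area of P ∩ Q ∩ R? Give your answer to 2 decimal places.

The intersection is the polygon with vertices (4,5), (5,4), (5,3.5), (4,4), (3.2,5).
By the shoelace formula its area is 1.15.

1.15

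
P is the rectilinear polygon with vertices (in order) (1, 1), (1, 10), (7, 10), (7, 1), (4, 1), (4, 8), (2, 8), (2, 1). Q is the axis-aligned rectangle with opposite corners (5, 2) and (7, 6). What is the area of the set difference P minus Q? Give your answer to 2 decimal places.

32.00

|P| = 40, |P∩Q| = 8.
|P ∖ Q| = |P| − |P∩Q| = 40 − 8 = 32.00.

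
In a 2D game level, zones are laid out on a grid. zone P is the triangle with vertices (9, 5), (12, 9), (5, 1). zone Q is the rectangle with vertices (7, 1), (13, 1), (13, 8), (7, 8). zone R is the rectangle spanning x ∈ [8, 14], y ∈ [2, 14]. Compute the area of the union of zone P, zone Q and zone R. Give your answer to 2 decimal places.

By inclusion–exclusion:
Individual areas: |zone P| = 2, |zone Q| = 42, |zone R| = 72.
|zone P∩zone Q| = 1.6518.
|zone P∩zone R| = 1.3571.
|zone Q∩zone R|: x∈[8,13], y∈[2,8] → 5·6 = 30.
|zone P∩zone Q∩zone R| = 1.2946.
|zone P ∪ zone Q ∪ zone R| = 116 − 33.0089 + 1.2946 = 84.29.

84.29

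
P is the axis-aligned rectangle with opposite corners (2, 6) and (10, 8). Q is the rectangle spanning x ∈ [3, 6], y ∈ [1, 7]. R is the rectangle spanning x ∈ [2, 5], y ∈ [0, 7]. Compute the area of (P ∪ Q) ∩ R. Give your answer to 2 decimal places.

13.00

The region (P ∪ Q) ∩ R is the polygon with vertices (2,7), (5,7), (5,1), (3,1), (3,6), (2,6).
By the shoelace formula its area is 13.00.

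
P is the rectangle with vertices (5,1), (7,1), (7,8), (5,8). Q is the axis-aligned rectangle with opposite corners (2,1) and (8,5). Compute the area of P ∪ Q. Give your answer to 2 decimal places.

By inclusion–exclusion:
Individual areas: |P| = 14, |Q| = 24.
|P∩Q|: x∈[5,7], y∈[1,5] → 2·4 = 8.
|P ∪ Q| = 38 − 8 = 30.00.

30.00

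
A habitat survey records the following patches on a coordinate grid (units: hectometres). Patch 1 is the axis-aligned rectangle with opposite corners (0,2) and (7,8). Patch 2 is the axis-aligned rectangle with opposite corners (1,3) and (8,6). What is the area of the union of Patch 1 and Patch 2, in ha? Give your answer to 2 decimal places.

45.00

By inclusion–exclusion:
Individual areas: |Patch 1| = 42, |Patch 2| = 21.
|Patch 1∩Patch 2|: x∈[1,7], y∈[3,6] → 6·3 = 18.
|Patch 1 ∪ Patch 2| = 63 − 18 = 45.00.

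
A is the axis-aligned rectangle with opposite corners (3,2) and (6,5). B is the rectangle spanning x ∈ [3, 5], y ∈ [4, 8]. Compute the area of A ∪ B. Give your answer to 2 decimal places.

15.00

By inclusion–exclusion:
Individual areas: |A| = 9, |B| = 8.
|A∩B|: x∈[3,5], y∈[4,5] → 2·1 = 2.
|A ∪ B| = 17 − 2 = 15.00.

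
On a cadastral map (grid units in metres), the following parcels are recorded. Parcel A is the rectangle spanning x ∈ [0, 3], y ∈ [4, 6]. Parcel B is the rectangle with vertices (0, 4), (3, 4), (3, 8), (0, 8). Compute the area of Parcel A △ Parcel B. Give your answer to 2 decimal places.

6.00

|Parcel A∩Parcel B|: x∈[0,3], y∈[4,6] → 3·2 = 6.
|Parcel A △ Parcel B| = |Parcel A| + |Parcel B| − 2·|Parcel A∩Parcel B| = 6 + 12 − 12 = 6.00.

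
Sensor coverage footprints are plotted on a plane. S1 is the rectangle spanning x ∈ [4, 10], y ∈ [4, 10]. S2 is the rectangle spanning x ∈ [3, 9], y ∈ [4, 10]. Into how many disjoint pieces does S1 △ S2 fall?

S1 △ S2 splits into 2 disjoint pieces (area 6, area 6).

2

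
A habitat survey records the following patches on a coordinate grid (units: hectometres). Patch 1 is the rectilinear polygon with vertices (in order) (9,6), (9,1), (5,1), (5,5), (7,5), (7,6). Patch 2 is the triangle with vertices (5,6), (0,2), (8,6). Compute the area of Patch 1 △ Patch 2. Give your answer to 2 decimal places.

|Patch 1| = 18, |Patch 2| = 6, |Patch 1∩Patch 2| = 0.5.
|Patch 1 △ Patch 2| = |Patch 1| + |Patch 2| − 2·|Patch 1∩Patch 2| = 18 + 6 − 1 = 23.00.

23.00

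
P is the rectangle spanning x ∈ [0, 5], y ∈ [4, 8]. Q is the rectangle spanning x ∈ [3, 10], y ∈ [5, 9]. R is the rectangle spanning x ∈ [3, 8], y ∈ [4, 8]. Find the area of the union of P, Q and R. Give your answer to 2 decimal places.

45.00

By inclusion–exclusion:
Individual areas: |P| = 20, |Q| = 28, |R| = 20.
|P∩Q|: x∈[3,5], y∈[5,8] → 2·3 = 6.
|P∩R|: x∈[3,5], y∈[4,8] → 2·4 = 8.
|Q∩R|: x∈[3,8], y∈[5,8] → 5·3 = 15.
|P∩Q∩R| = 6.
|P ∪ Q ∪ R| = 68 − 29 + 6 = 45.00.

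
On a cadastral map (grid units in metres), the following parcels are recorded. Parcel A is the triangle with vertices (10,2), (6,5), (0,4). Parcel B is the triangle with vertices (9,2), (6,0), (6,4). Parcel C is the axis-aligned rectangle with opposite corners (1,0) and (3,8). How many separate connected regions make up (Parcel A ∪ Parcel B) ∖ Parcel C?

2

(Parcel A ∪ Parcel B) ∖ Parcel C splits into 2 disjoint pieces (area 0.1833, area 13.8071).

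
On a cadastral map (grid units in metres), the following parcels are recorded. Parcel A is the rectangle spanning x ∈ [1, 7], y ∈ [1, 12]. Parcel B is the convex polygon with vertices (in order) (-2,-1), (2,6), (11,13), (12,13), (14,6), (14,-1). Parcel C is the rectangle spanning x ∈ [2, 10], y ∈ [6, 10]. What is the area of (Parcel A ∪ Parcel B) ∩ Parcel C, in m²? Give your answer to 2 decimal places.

The region (Parcel A ∪ Parcel B) ∩ Parcel C is the polygon with vertices (7,9.889), (7.143,10), (10,10), (10,6), (2,6), (2,10), (7,10).
By the shoelace formula its area is 31.99.

31.99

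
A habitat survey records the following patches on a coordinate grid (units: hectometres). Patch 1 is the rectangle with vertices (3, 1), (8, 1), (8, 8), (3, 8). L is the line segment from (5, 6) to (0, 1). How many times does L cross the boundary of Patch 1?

The segment meets the boundary at (3,4).

1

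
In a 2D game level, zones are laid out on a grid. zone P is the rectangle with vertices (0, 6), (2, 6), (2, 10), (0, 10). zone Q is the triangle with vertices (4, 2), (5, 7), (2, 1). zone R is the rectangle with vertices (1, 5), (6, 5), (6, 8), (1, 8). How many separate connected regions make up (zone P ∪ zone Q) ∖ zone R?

2

(zone P ∪ zone Q) ∖ zone R splits into 2 disjoint pieces (area 6, area 3.9).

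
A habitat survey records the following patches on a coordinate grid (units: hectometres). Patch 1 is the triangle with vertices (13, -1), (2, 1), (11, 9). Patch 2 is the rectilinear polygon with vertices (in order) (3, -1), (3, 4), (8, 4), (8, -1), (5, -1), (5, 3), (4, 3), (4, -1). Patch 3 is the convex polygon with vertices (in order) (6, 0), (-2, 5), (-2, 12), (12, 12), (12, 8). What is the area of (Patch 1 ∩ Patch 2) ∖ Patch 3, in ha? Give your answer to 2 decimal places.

3.38

|Patch 1 ∩ Patch 2| = 13.2481.
|(Patch 1 ∩ Patch 2) ∩ Patch 3| = 9.8707.
|(Patch 1 ∩ Patch 2) ∖ Patch 3| = 13.2481 − 9.8707 = 3.38.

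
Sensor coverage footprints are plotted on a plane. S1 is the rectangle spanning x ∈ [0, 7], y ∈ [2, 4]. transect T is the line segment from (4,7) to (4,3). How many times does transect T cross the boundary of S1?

The segment meets the boundary at (4,4).

1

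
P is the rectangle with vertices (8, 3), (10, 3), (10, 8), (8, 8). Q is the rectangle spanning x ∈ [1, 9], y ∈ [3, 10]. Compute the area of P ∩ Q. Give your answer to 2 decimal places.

|P∩Q|: x∈[8,9], y∈[3,8] → 1·5 = 5.

5.00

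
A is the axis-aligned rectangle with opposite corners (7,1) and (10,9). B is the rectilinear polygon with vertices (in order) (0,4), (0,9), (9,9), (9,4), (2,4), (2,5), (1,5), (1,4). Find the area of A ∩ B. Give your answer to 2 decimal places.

The intersection is the polygon with vertices (9,9), (9,4), (7,4), (7,9).
By the shoelace formula its area is 10.00.

10.00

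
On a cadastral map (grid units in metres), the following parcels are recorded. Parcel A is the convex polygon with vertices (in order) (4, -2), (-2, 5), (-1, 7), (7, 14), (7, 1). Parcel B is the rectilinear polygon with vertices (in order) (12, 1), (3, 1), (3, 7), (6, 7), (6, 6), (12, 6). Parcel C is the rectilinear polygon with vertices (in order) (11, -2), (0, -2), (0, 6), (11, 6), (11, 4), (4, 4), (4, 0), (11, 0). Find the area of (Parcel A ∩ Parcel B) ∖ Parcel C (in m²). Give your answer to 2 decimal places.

|Parcel A ∩ Parcel B| = 23.
|(Parcel A ∩ Parcel B) ∩ Parcel C| = 11.
|(Parcel A ∩ Parcel B) ∖ Parcel C| = 23 − 11 = 12.00.

12.00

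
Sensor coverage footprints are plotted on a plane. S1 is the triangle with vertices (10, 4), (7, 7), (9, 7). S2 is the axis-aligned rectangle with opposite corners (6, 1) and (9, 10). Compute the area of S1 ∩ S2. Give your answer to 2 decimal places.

2.00

The intersection is the polygon with vertices (7,7), (9,7), (9,5).
By the shoelace formula its area is 2.00.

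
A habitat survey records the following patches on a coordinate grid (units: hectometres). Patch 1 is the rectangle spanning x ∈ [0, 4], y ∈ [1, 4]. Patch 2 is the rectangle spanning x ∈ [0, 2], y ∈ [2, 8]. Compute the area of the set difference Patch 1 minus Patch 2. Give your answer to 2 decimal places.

|Patch 1∩Patch 2|: x∈[0,2], y∈[2,4] → 2·2 = 4.
|Patch 1| = 12.
|Patch 1 ∖ Patch 2| = |Patch 1| − |Patch 1∩Patch 2| = 12 − 4 = 8.00.

8.00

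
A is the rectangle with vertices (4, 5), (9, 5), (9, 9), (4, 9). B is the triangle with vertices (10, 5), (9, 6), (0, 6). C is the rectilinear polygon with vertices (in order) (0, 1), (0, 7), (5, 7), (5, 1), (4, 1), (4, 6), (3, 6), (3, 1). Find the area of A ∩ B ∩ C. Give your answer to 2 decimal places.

The intersection is the polygon with vertices (4,5.6), (4,6), (5,6), (5,5.5).
By the shoelace formula its area is 0.45.

0.45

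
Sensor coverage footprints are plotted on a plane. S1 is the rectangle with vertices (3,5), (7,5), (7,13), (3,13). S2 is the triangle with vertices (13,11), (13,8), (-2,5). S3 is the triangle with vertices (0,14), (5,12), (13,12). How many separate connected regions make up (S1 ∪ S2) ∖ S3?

(S1 ∪ S2) ∖ S3 splits into 2 disjoint pieces (area 45.7, area 0.0192).

2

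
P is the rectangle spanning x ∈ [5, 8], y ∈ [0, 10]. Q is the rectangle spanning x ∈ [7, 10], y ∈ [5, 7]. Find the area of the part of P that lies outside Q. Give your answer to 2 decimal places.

28.00

|P∩Q|: x∈[7,8], y∈[5,7] → 1·2 = 2.
|P| = 30.
|P ∖ Q| = |P| − |P∩Q| = 30 − 2 = 28.00.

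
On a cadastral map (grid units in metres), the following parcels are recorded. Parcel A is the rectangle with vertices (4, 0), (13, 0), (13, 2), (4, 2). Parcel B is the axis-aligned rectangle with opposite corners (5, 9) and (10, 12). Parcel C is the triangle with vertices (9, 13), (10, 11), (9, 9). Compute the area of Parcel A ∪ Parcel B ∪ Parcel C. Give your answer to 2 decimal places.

33.25

By inclusion–exclusion:
Individual areas: |Parcel A| = 18, |Parcel B| = 15, |Parcel C| = 2.
|Parcel A∩Parcel B| = 0 (no overlap).
|Parcel A∩Parcel C| = 0.
|Parcel B∩Parcel C| = 1.75.
|Parcel A∩Parcel B∩Parcel C| = 0.
|Parcel A ∪ Parcel B ∪ Parcel C| = 35 − 1.75 + 0 = 33.25.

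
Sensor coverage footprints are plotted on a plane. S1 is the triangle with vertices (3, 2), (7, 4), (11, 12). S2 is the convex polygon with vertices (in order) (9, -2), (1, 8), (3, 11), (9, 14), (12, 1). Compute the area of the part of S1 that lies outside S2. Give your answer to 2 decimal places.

|S1| = 12, |S1∩S2| = 10.4787.
|S1 ∖ S2| = |S1| − |S1∩S2| = 12 − 10.4787 = 1.52.

1.52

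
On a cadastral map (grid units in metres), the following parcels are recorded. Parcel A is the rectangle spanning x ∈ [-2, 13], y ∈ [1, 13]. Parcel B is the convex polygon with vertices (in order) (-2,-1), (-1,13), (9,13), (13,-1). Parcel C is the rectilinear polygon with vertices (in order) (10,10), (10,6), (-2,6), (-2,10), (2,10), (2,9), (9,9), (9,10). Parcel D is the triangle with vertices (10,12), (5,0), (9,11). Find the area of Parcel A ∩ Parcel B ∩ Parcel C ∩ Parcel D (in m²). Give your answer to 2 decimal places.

1.23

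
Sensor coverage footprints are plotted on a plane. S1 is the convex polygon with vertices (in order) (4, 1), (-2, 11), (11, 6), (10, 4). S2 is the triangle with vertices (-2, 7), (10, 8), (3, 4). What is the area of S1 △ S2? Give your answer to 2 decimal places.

42.70

|S1| = 54.5, |S2| = 20.5, |S1∩S2| = 16.148.
|S1 △ S2| = |S1| + |S2| − 2·|S1∩S2| = 54.5 + 20.5 − 32.2959 = 42.70.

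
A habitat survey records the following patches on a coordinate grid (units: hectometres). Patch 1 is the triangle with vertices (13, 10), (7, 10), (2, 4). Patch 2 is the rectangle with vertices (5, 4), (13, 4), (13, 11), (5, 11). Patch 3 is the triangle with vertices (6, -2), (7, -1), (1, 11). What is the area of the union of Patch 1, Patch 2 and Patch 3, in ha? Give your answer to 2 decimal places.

By inclusion–exclusion:
Individual areas: |Patch 1| = 18, |Patch 2| = 56, |Patch 3| = 9.
|Patch 1∩Patch 2| = 15.0545.
|Patch 1∩Patch 3| = 0.4744.
|Patch 2∩Patch 3| = 0.
|Patch 1∩Patch 2∩Patch 3| = 0.
|Patch 1 ∪ Patch 2 ∪ Patch 3| = 83 − 15.5289 + 0 = 67.47.

67.47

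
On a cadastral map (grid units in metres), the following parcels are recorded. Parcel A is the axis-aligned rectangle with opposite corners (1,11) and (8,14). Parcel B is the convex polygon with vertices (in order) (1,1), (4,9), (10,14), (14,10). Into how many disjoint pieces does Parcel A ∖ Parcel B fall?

Parcel A ∖ Parcel B is a single connected region.

1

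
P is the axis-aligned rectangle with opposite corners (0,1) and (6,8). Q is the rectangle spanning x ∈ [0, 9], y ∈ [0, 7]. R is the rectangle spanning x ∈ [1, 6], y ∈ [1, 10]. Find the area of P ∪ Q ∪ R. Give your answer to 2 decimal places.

By inclusion–exclusion:
Individual areas: |P| = 42, |Q| = 63, |R| = 45.
|P∩Q|: x∈[0,6], y∈[1,7] → 6·6 = 36.
|P∩R|: x∈[1,6], y∈[1,8] → 5·7 = 35.
|Q∩R|: x∈[1,6], y∈[1,7] → 5·6 = 30.
|P∩Q∩R| = 30.
|P ∪ Q ∪ R| = 150 − 101 + 30 = 79.00.

79.00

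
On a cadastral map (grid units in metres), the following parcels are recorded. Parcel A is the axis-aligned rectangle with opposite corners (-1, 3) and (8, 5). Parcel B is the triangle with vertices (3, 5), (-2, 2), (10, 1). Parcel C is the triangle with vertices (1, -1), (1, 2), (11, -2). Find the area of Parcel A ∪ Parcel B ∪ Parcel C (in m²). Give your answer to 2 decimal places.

By inclusion–exclusion:
Individual areas: |Parcel A| = 18, |Parcel B| = 20.5, |Parcel C| = 15.
|Parcel A∩Parcel B| = 6.8333.
|Parcel A∩Parcel C| = 0.
|Parcel B∩Parcel C| = 0.0987.
|Parcel A∩Parcel B∩Parcel C| = 0.
|Parcel A ∪ Parcel B ∪ Parcel C| = 53.5 − 6.932 + 0 = 46.57.

46.57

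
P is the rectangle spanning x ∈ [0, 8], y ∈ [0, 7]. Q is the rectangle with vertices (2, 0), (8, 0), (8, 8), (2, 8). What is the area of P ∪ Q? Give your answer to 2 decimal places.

By inclusion–exclusion:
Individual areas: |P| = 56, |Q| = 48.
|P∩Q|: x∈[2,8], y∈[0,7] → 6·7 = 42.
|P ∪ Q| = 104 − 42 = 62.00.

62.00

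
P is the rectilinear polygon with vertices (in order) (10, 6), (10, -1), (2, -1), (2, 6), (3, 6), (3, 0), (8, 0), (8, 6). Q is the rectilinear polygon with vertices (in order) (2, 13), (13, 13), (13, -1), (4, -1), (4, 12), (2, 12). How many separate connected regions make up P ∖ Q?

P ∖ Q is a single connected region.

1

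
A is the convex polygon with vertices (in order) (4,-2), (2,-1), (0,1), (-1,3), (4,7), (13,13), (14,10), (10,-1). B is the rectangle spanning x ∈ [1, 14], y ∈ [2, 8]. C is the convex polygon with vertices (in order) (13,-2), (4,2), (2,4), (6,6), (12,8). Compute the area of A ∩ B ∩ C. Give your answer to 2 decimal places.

39.34

The intersection is the polygon with vertices (11.091,2), (4,2), (2,4), (6,6), (12,8), (12.274,5.255).
By the shoelace formula its area is 39.34.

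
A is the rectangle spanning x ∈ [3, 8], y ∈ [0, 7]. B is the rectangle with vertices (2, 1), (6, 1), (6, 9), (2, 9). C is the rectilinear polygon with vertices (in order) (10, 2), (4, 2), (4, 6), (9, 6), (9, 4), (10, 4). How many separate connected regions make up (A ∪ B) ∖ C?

(A ∪ B) ∖ C is a single connected region.

1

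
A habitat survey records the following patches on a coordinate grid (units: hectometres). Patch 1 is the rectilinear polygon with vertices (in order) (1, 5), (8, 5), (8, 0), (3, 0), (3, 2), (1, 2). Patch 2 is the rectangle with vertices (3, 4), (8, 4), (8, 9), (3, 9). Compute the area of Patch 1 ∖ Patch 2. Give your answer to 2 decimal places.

26.00

|Patch 1| = 31, |Patch 1∩Patch 2| = 5.
|Patch 1 ∖ Patch 2| = |Patch 1| − |Patch 1∩Patch 2| = 31 − 5 = 26.00.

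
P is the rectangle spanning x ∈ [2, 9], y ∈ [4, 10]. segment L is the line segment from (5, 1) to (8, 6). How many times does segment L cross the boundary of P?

The segment meets the boundary at (6.8,4).

1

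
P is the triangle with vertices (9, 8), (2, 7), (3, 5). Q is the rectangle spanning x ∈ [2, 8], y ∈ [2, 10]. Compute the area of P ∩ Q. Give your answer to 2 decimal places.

7.32

The intersection is the polygon with vertices (8,7.857), (8,7.5), (3,5), (2,7).
By the shoelace formula its area is 7.32.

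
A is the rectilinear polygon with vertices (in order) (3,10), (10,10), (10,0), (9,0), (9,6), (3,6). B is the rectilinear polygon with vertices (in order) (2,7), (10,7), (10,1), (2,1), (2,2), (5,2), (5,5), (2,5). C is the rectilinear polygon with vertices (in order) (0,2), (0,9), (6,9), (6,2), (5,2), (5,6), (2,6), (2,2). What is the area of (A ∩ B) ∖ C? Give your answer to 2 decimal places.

|A ∩ B| = 12.
|(A ∩ B) ∩ C| = 3.
|(A ∩ B) ∖ C| = 12 − 3 = 9.00.

9.00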